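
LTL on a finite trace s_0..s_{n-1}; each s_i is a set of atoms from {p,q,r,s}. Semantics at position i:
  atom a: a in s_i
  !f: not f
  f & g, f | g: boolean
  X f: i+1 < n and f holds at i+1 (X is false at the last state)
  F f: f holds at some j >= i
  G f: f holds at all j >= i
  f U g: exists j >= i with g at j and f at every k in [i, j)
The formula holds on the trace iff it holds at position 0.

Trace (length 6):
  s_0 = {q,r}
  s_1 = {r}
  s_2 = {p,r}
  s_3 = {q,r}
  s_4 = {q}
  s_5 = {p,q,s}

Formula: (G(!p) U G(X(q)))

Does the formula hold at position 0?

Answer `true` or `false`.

s_0={q,r}: (G(!p) U G(X(q)))=False G(!p)=False !p=True p=False G(X(q))=False X(q)=False q=True
s_1={r}: (G(!p) U G(X(q)))=False G(!p)=False !p=True p=False G(X(q))=False X(q)=False q=False
s_2={p,r}: (G(!p) U G(X(q)))=False G(!p)=False !p=False p=True G(X(q))=False X(q)=True q=False
s_3={q,r}: (G(!p) U G(X(q)))=False G(!p)=False !p=True p=False G(X(q))=False X(q)=True q=True
s_4={q}: (G(!p) U G(X(q)))=False G(!p)=False !p=True p=False G(X(q))=False X(q)=True q=True
s_5={p,q,s}: (G(!p) U G(X(q)))=False G(!p)=False !p=False p=True G(X(q))=False X(q)=False q=True

Answer: false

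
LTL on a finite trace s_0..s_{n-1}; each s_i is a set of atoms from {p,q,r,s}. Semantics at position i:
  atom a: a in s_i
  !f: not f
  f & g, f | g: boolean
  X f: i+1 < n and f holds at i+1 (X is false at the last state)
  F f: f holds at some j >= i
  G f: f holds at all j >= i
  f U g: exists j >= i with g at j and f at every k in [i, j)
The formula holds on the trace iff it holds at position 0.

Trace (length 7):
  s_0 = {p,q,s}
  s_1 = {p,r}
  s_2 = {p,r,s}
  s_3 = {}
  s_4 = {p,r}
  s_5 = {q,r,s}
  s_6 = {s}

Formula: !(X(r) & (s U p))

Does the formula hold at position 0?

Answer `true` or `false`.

s_0={p,q,s}: !(X(r) & (s U p))=False (X(r) & (s U p))=True X(r)=True r=False (s U p)=True s=True p=True
s_1={p,r}: !(X(r) & (s U p))=False (X(r) & (s U p))=True X(r)=True r=True (s U p)=True s=False p=True
s_2={p,r,s}: !(X(r) & (s U p))=True (X(r) & (s U p))=False X(r)=False r=True (s U p)=True s=True p=True
s_3={}: !(X(r) & (s U p))=True (X(r) & (s U p))=False X(r)=True r=False (s U p)=False s=False p=False
s_4={p,r}: !(X(r) & (s U p))=False (X(r) & (s U p))=True X(r)=True r=True (s U p)=True s=False p=True
s_5={q,r,s}: !(X(r) & (s U p))=True (X(r) & (s U p))=False X(r)=False r=True (s U p)=False s=True p=False
s_6={s}: !(X(r) & (s U p))=True (X(r) & (s U p))=False X(r)=False r=False (s U p)=False s=True p=False

Answer: false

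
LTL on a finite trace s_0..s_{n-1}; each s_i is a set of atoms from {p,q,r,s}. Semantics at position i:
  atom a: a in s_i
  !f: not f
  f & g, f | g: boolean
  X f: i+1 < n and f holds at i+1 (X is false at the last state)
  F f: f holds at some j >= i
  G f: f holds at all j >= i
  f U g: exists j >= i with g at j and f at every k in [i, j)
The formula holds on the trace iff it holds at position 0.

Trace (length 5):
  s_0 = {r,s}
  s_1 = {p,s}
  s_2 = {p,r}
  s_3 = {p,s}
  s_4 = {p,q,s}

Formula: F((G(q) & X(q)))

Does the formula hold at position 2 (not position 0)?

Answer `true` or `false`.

Answer: false

Derivation:
s_0={r,s}: F((G(q) & X(q)))=False (G(q) & X(q))=False G(q)=False q=False X(q)=False
s_1={p,s}: F((G(q) & X(q)))=False (G(q) & X(q))=False G(q)=False q=False X(q)=False
s_2={p,r}: F((G(q) & X(q)))=False (G(q) & X(q))=False G(q)=False q=False X(q)=False
s_3={p,s}: F((G(q) & X(q)))=False (G(q) & X(q))=False G(q)=False q=False X(q)=True
s_4={p,q,s}: F((G(q) & X(q)))=False (G(q) & X(q))=False G(q)=True q=True X(q)=False
Evaluating at position 2: result = False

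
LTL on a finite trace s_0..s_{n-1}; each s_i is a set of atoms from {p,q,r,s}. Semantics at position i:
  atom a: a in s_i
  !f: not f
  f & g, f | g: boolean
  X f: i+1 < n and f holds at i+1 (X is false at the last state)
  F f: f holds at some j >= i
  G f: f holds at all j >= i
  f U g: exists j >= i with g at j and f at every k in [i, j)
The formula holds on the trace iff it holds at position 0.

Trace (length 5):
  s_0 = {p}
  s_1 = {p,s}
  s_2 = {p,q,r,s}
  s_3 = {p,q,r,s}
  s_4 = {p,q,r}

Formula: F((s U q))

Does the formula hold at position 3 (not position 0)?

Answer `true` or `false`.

s_0={p}: F((s U q))=True (s U q)=False s=False q=False
s_1={p,s}: F((s U q))=True (s U q)=True s=True q=False
s_2={p,q,r,s}: F((s U q))=True (s U q)=True s=True q=True
s_3={p,q,r,s}: F((s U q))=True (s U q)=True s=True q=True
s_4={p,q,r}: F((s U q))=True (s U q)=True s=False q=True
Evaluating at position 3: result = True

Answer: true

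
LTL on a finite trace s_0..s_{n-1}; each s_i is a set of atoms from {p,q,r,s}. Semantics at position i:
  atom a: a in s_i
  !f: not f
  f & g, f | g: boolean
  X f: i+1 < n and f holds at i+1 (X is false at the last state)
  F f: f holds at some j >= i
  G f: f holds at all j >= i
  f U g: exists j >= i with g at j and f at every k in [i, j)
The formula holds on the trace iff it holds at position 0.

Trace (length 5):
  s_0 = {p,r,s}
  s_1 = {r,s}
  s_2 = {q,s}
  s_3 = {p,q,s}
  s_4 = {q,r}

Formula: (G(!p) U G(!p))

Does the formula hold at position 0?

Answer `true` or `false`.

Answer: false

Derivation:
s_0={p,r,s}: (G(!p) U G(!p))=False G(!p)=False !p=False p=True
s_1={r,s}: (G(!p) U G(!p))=False G(!p)=False !p=True p=False
s_2={q,s}: (G(!p) U G(!p))=False G(!p)=False !p=True p=False
s_3={p,q,s}: (G(!p) U G(!p))=False G(!p)=False !p=False p=True
s_4={q,r}: (G(!p) U G(!p))=True G(!p)=True !p=True p=False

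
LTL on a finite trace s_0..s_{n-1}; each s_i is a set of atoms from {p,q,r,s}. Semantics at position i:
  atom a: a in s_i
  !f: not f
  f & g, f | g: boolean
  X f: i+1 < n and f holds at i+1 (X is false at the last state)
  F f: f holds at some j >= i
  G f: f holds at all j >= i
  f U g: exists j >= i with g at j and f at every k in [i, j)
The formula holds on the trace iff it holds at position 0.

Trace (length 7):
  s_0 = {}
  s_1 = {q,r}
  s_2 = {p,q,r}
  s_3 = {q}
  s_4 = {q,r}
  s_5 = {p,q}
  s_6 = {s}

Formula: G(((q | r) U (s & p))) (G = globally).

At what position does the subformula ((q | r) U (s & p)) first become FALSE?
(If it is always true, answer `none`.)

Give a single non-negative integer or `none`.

s_0={}: ((q | r) U (s & p))=False (q | r)=False q=False r=False (s & p)=False s=False p=False
s_1={q,r}: ((q | r) U (s & p))=False (q | r)=True q=True r=True (s & p)=False s=False p=False
s_2={p,q,r}: ((q | r) U (s & p))=False (q | r)=True q=True r=True (s & p)=False s=False p=True
s_3={q}: ((q | r) U (s & p))=False (q | r)=True q=True r=False (s & p)=False s=False p=False
s_4={q,r}: ((q | r) U (s & p))=False (q | r)=True q=True r=True (s & p)=False s=False p=False
s_5={p,q}: ((q | r) U (s & p))=False (q | r)=True q=True r=False (s & p)=False s=False p=True
s_6={s}: ((q | r) U (s & p))=False (q | r)=False q=False r=False (s & p)=False s=True p=False
G(((q | r) U (s & p))) holds globally = False
First violation at position 0.

Answer: 0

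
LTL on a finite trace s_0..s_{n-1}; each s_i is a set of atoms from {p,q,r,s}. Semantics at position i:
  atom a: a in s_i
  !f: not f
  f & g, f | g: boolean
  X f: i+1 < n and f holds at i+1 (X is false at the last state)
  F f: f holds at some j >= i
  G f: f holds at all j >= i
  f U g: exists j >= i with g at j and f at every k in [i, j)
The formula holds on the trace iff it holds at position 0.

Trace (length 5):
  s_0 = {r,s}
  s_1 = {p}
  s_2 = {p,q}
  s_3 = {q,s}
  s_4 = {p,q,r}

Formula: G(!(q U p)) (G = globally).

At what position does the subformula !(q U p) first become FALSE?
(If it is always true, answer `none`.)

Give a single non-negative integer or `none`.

s_0={r,s}: !(q U p)=True (q U p)=False q=False p=False
s_1={p}: !(q U p)=False (q U p)=True q=False p=True
s_2={p,q}: !(q U p)=False (q U p)=True q=True p=True
s_3={q,s}: !(q U p)=False (q U p)=True q=True p=False
s_4={p,q,r}: !(q U p)=False (q U p)=True q=True p=True
G(!(q U p)) holds globally = False
First violation at position 1.

Answer: 1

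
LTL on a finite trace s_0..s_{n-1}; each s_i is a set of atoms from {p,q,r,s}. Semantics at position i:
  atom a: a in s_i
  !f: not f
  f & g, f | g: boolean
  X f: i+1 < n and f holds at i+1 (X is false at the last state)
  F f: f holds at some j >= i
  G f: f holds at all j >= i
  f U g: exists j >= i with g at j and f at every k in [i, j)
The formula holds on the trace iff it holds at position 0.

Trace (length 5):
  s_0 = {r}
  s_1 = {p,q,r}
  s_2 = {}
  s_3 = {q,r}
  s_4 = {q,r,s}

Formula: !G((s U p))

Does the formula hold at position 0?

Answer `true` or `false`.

s_0={r}: !G((s U p))=True G((s U p))=False (s U p)=False s=False p=False
s_1={p,q,r}: !G((s U p))=True G((s U p))=False (s U p)=True s=False p=True
s_2={}: !G((s U p))=True G((s U p))=False (s U p)=False s=False p=False
s_3={q,r}: !G((s U p))=True G((s U p))=False (s U p)=False s=False p=False
s_4={q,r,s}: !G((s U p))=True G((s U p))=False (s U p)=False s=True p=False

Answer: true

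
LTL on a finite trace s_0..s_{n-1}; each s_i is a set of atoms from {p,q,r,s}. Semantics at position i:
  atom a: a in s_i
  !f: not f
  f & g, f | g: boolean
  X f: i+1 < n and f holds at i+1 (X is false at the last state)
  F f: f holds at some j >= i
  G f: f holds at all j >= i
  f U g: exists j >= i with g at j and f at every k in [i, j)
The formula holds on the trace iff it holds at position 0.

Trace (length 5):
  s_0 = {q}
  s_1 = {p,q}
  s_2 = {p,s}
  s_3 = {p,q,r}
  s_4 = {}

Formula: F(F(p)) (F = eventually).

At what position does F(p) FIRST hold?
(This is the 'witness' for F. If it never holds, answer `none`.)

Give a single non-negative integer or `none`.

s_0={q}: F(p)=True p=False
s_1={p,q}: F(p)=True p=True
s_2={p,s}: F(p)=True p=True
s_3={p,q,r}: F(p)=True p=True
s_4={}: F(p)=False p=False
F(F(p)) holds; first witness at position 0.

Answer: 0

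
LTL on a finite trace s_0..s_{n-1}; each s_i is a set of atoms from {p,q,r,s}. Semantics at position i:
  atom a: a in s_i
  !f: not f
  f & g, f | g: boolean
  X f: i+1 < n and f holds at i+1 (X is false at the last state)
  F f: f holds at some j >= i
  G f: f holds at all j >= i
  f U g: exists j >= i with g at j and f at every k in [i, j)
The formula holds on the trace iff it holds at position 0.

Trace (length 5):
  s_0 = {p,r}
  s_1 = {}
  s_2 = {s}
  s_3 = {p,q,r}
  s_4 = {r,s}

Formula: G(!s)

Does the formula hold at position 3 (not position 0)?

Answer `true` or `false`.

s_0={p,r}: G(!s)=False !s=True s=False
s_1={}: G(!s)=False !s=True s=False
s_2={s}: G(!s)=False !s=False s=True
s_3={p,q,r}: G(!s)=False !s=True s=False
s_4={r,s}: G(!s)=False !s=False s=True
Evaluating at position 3: result = False

Answer: false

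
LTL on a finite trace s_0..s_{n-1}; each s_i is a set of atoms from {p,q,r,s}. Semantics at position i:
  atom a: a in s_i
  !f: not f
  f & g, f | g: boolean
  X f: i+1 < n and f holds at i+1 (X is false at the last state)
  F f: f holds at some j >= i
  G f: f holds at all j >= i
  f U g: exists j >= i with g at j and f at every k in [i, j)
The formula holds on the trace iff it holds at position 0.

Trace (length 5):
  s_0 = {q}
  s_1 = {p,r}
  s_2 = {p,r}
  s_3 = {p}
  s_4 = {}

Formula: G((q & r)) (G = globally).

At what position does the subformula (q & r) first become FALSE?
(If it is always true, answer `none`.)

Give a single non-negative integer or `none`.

s_0={q}: (q & r)=False q=True r=False
s_1={p,r}: (q & r)=False q=False r=True
s_2={p,r}: (q & r)=False q=False r=True
s_3={p}: (q & r)=False q=False r=False
s_4={}: (q & r)=False q=False r=False
G((q & r)) holds globally = False
First violation at position 0.

Answer: 0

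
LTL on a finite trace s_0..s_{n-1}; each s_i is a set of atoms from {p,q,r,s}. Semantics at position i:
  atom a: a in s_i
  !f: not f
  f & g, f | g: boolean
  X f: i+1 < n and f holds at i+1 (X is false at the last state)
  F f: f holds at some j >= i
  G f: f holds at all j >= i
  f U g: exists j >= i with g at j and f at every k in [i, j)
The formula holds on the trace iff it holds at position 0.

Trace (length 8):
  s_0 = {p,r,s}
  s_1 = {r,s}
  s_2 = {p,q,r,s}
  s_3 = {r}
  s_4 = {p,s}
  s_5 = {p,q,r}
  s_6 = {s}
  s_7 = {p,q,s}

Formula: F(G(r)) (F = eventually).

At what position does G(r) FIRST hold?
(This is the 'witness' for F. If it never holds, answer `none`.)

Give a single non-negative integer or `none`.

Answer: none

Derivation:
s_0={p,r,s}: G(r)=False r=True
s_1={r,s}: G(r)=False r=True
s_2={p,q,r,s}: G(r)=False r=True
s_3={r}: G(r)=False r=True
s_4={p,s}: G(r)=False r=False
s_5={p,q,r}: G(r)=False r=True
s_6={s}: G(r)=False r=False
s_7={p,q,s}: G(r)=False r=False
F(G(r)) does not hold (no witness exists).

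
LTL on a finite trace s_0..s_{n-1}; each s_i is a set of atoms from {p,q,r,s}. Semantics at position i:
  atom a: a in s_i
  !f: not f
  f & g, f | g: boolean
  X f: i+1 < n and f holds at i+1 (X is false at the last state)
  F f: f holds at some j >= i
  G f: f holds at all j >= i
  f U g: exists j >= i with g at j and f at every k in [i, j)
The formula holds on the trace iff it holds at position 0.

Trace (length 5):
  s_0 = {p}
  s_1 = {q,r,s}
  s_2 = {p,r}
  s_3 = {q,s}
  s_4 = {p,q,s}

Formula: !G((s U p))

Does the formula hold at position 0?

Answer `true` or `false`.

s_0={p}: !G((s U p))=False G((s U p))=True (s U p)=True s=False p=True
s_1={q,r,s}: !G((s U p))=False G((s U p))=True (s U p)=True s=True p=False
s_2={p,r}: !G((s U p))=False G((s U p))=True (s U p)=True s=False p=True
s_3={q,s}: !G((s U p))=False G((s U p))=True (s U p)=True s=True p=False
s_4={p,q,s}: !G((s U p))=False G((s U p))=True (s U p)=True s=True p=True

Answer: false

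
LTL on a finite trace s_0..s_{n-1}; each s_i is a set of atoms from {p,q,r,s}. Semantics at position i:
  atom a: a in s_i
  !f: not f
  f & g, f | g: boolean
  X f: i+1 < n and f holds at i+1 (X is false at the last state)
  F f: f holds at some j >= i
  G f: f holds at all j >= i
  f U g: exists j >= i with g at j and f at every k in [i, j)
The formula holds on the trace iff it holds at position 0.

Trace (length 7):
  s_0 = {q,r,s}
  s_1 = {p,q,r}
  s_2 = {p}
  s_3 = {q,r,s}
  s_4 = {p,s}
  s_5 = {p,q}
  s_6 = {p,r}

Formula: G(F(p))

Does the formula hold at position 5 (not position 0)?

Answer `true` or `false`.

s_0={q,r,s}: G(F(p))=True F(p)=True p=False
s_1={p,q,r}: G(F(p))=True F(p)=True p=True
s_2={p}: G(F(p))=True F(p)=True p=True
s_3={q,r,s}: G(F(p))=True F(p)=True p=False
s_4={p,s}: G(F(p))=True F(p)=True p=True
s_5={p,q}: G(F(p))=True F(p)=True p=True
s_6={p,r}: G(F(p))=True F(p)=True p=True
Evaluating at position 5: result = True

Answer: true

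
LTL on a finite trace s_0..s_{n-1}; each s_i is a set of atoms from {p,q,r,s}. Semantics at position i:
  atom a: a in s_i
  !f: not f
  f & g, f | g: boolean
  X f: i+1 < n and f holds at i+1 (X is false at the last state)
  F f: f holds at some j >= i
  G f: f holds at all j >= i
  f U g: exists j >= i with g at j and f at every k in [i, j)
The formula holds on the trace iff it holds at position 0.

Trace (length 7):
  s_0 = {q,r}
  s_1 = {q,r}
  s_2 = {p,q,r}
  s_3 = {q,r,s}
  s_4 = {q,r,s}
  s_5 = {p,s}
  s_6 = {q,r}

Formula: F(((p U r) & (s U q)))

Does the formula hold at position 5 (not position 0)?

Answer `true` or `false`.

Answer: true

Derivation:
s_0={q,r}: F(((p U r) & (s U q)))=True ((p U r) & (s U q))=True (p U r)=True p=False r=True (s U q)=True s=False q=True
s_1={q,r}: F(((p U r) & (s U q)))=True ((p U r) & (s U q))=True (p U r)=True p=False r=True (s U q)=True s=False q=True
s_2={p,q,r}: F(((p U r) & (s U q)))=True ((p U r) & (s U q))=True (p U r)=True p=True r=True (s U q)=True s=False q=True
s_3={q,r,s}: F(((p U r) & (s U q)))=True ((p U r) & (s U q))=True (p U r)=True p=False r=True (s U q)=True s=True q=True
s_4={q,r,s}: F(((p U r) & (s U q)))=True ((p U r) & (s U q))=True (p U r)=True p=False r=True (s U q)=True s=True q=True
s_5={p,s}: F(((p U r) & (s U q)))=True ((p U r) & (s U q))=True (p U r)=True p=True r=False (s U q)=True s=True q=False
s_6={q,r}: F(((p U r) & (s U q)))=True ((p U r) & (s U q))=True (p U r)=True p=False r=True (s U q)=True s=False q=True
Evaluating at position 5: result = True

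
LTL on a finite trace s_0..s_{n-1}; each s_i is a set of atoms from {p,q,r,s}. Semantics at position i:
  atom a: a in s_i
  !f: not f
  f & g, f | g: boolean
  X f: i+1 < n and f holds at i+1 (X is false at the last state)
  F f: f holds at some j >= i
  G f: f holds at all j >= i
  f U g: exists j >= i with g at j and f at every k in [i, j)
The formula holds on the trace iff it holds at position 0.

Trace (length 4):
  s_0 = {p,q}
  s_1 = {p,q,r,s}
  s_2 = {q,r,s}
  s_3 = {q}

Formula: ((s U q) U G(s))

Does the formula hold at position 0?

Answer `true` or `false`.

Answer: false

Derivation:
s_0={p,q}: ((s U q) U G(s))=False (s U q)=True s=False q=True G(s)=False
s_1={p,q,r,s}: ((s U q) U G(s))=False (s U q)=True s=True q=True G(s)=False
s_2={q,r,s}: ((s U q) U G(s))=False (s U q)=True s=True q=True G(s)=False
s_3={q}: ((s U q) U G(s))=False (s U q)=True s=False q=True G(s)=False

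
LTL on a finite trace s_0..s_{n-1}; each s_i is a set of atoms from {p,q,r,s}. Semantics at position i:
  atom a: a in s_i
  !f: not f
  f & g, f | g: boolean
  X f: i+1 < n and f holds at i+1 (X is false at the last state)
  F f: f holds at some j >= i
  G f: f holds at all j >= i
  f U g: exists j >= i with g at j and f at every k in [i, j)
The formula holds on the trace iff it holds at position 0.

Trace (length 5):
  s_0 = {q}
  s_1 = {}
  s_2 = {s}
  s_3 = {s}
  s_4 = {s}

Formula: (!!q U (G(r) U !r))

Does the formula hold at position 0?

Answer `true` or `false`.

Answer: true

Derivation:
s_0={q}: (!!q U (G(r) U !r))=True !!q=True !q=False q=True (G(r) U !r)=True G(r)=False r=False !r=True
s_1={}: (!!q U (G(r) U !r))=True !!q=False !q=True q=False (G(r) U !r)=True G(r)=False r=False !r=True
s_2={s}: (!!q U (G(r) U !r))=True !!q=False !q=True q=False (G(r) U !r)=True G(r)=False r=False !r=True
s_3={s}: (!!q U (G(r) U !r))=True !!q=False !q=True q=False (G(r) U !r)=True G(r)=False r=False !r=True
s_4={s}: (!!q U (G(r) U !r))=True !!q=False !q=True q=False (G(r) U !r)=True G(r)=False r=False !r=True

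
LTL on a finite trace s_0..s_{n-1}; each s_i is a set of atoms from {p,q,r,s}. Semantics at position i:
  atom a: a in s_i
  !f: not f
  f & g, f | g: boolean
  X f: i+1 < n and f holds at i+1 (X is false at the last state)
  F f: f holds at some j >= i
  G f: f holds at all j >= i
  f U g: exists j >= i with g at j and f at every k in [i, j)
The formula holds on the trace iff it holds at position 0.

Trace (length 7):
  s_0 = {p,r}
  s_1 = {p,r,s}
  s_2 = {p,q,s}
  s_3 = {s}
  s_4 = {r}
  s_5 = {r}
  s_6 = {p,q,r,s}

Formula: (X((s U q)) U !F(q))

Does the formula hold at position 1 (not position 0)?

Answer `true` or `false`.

Answer: false

Derivation:
s_0={p,r}: (X((s U q)) U !F(q))=False X((s U q))=True (s U q)=False s=False q=False !F(q)=False F(q)=True
s_1={p,r,s}: (X((s U q)) U !F(q))=False X((s U q))=True (s U q)=True s=True q=False !F(q)=False F(q)=True
s_2={p,q,s}: (X((s U q)) U !F(q))=False X((s U q))=False (s U q)=True s=True q=True !F(q)=False F(q)=True
s_3={s}: (X((s U q)) U !F(q))=False X((s U q))=False (s U q)=False s=True q=False !F(q)=False F(q)=True
s_4={r}: (X((s U q)) U !F(q))=False X((s U q))=False (s U q)=False s=False q=False !F(q)=False F(q)=True
s_5={r}: (X((s U q)) U !F(q))=False X((s U q))=True (s U q)=False s=False q=False !F(q)=False F(q)=True
s_6={p,q,r,s}: (X((s U q)) U !F(q))=False X((s U q))=False (s U q)=True s=True q=True !F(q)=False F(q)=True
Evaluating at position 1: result = False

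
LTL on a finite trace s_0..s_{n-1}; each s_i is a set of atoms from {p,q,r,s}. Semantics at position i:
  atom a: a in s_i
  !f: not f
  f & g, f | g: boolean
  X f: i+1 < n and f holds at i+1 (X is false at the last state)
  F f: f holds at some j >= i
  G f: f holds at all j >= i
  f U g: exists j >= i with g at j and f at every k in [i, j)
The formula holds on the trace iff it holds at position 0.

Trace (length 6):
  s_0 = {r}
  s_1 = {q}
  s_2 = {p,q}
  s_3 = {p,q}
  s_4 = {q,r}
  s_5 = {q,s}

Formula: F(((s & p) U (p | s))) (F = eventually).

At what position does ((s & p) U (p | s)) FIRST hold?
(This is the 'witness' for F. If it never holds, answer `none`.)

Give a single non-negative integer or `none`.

s_0={r}: ((s & p) U (p | s))=False (s & p)=False s=False p=False (p | s)=False
s_1={q}: ((s & p) U (p | s))=False (s & p)=False s=False p=False (p | s)=False
s_2={p,q}: ((s & p) U (p | s))=True (s & p)=False s=False p=True (p | s)=True
s_3={p,q}: ((s & p) U (p | s))=True (s & p)=False s=False p=True (p | s)=True
s_4={q,r}: ((s & p) U (p | s))=False (s & p)=False s=False p=False (p | s)=False
s_5={q,s}: ((s & p) U (p | s))=True (s & p)=False s=True p=False (p | s)=True
F(((s & p) U (p | s))) holds; first witness at position 2.

Answer: 2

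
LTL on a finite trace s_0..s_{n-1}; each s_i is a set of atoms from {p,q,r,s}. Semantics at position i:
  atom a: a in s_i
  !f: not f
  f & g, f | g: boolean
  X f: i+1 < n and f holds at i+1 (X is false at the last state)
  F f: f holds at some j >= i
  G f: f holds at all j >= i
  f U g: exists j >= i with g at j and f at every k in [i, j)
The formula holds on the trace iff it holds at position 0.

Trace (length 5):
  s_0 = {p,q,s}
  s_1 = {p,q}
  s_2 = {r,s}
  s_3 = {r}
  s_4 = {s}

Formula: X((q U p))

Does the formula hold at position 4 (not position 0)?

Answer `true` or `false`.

Answer: false

Derivation:
s_0={p,q,s}: X((q U p))=True (q U p)=True q=True p=True
s_1={p,q}: X((q U p))=False (q U p)=True q=True p=True
s_2={r,s}: X((q U p))=False (q U p)=False q=False p=False
s_3={r}: X((q U p))=False (q U p)=False q=False p=False
s_4={s}: X((q U p))=False (q U p)=False q=False p=False
Evaluating at position 4: result = False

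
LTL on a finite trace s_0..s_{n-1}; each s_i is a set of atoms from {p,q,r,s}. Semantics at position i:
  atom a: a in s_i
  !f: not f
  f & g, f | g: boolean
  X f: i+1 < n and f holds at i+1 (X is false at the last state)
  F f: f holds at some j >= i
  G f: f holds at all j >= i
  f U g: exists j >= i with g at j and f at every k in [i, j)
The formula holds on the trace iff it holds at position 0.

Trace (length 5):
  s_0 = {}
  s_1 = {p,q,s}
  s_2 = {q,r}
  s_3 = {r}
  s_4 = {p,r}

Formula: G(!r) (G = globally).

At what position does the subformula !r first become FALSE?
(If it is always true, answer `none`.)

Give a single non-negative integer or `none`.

Answer: 2

Derivation:
s_0={}: !r=True r=False
s_1={p,q,s}: !r=True r=False
s_2={q,r}: !r=False r=True
s_3={r}: !r=False r=True
s_4={p,r}: !r=False r=True
G(!r) holds globally = False
First violation at position 2.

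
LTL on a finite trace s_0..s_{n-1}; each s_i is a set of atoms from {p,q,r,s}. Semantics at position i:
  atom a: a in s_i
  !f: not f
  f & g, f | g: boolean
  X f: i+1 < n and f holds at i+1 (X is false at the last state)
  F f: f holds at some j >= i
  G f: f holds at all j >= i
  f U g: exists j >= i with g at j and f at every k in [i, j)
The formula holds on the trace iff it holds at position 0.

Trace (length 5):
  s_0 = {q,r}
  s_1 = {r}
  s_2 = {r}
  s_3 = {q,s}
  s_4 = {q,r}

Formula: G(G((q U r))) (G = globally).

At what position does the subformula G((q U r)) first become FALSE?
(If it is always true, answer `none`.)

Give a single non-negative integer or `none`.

s_0={q,r}: G((q U r))=True (q U r)=True q=True r=True
s_1={r}: G((q U r))=True (q U r)=True q=False r=True
s_2={r}: G((q U r))=True (q U r)=True q=False r=True
s_3={q,s}: G((q U r))=True (q U r)=True q=True r=False
s_4={q,r}: G((q U r))=True (q U r)=True q=True r=True
G(G((q U r))) holds globally = True
No violation — formula holds at every position.

Answer: none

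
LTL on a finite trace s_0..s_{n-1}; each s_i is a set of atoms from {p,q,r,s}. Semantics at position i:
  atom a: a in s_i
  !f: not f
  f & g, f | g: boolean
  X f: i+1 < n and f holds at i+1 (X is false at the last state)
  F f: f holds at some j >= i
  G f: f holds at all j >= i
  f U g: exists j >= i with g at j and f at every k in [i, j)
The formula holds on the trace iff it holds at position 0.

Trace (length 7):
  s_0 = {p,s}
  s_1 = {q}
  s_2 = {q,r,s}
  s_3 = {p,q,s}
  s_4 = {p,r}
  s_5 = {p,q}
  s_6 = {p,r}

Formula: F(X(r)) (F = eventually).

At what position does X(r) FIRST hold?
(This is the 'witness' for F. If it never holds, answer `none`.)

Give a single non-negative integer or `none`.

s_0={p,s}: X(r)=False r=False
s_1={q}: X(r)=True r=False
s_2={q,r,s}: X(r)=False r=True
s_3={p,q,s}: X(r)=True r=False
s_4={p,r}: X(r)=False r=True
s_5={p,q}: X(r)=True r=False
s_6={p,r}: X(r)=False r=True
F(X(r)) holds; first witness at position 1.

Answer: 1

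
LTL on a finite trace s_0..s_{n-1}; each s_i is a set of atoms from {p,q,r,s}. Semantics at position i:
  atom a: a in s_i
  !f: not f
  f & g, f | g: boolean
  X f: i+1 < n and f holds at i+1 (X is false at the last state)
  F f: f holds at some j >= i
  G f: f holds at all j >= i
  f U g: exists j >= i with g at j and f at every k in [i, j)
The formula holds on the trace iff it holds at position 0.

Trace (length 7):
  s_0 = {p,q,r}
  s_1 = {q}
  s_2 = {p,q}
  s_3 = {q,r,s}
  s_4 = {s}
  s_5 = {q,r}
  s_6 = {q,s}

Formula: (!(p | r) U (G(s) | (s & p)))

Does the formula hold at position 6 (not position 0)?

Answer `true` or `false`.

Answer: true

Derivation:
s_0={p,q,r}: (!(p | r) U (G(s) | (s & p)))=False !(p | r)=False (p | r)=True p=True r=True (G(s) | (s & p))=False G(s)=False s=False (s & p)=False
s_1={q}: (!(p | r) U (G(s) | (s & p)))=False !(p | r)=True (p | r)=False p=False r=False (G(s) | (s & p))=False G(s)=False s=False (s & p)=False
s_2={p,q}: (!(p | r) U (G(s) | (s & p)))=False !(p | r)=False (p | r)=True p=True r=False (G(s) | (s & p))=False G(s)=False s=False (s & p)=False
s_3={q,r,s}: (!(p | r) U (G(s) | (s & p)))=False !(p | r)=False (p | r)=True p=False r=True (G(s) | (s & p))=False G(s)=False s=True (s & p)=False
s_4={s}: (!(p | r) U (G(s) | (s & p)))=False !(p | r)=True (p | r)=False p=False r=False (G(s) | (s & p))=False G(s)=False s=True (s & p)=False
s_5={q,r}: (!(p | r) U (G(s) | (s & p)))=False !(p | r)=False (p | r)=True p=False r=True (G(s) | (s & p))=False G(s)=False s=False (s & p)=False
s_6={q,s}: (!(p | r) U (G(s) | (s & p)))=True !(p | r)=True (p | r)=False p=False r=False (G(s) | (s & p))=True G(s)=True s=True (s & p)=False
Evaluating at position 6: result = True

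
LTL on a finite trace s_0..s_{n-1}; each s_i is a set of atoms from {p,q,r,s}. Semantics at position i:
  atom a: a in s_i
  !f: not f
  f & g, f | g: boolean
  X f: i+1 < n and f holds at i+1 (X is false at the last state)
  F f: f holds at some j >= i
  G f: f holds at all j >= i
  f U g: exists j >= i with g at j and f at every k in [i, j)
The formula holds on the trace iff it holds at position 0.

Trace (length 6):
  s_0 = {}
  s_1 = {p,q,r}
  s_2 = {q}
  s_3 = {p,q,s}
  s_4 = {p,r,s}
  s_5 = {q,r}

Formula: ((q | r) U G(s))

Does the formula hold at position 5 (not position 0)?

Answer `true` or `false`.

s_0={}: ((q | r) U G(s))=False (q | r)=False q=False r=False G(s)=False s=False
s_1={p,q,r}: ((q | r) U G(s))=False (q | r)=True q=True r=True G(s)=False s=False
s_2={q}: ((q | r) U G(s))=False (q | r)=True q=True r=False G(s)=False s=False
s_3={p,q,s}: ((q | r) U G(s))=False (q | r)=True q=True r=False G(s)=False s=True
s_4={p,r,s}: ((q | r) U G(s))=False (q | r)=True q=False r=True G(s)=False s=True
s_5={q,r}: ((q | r) U G(s))=False (q | r)=True q=True r=True G(s)=False s=False
Evaluating at position 5: result = False

Answer: false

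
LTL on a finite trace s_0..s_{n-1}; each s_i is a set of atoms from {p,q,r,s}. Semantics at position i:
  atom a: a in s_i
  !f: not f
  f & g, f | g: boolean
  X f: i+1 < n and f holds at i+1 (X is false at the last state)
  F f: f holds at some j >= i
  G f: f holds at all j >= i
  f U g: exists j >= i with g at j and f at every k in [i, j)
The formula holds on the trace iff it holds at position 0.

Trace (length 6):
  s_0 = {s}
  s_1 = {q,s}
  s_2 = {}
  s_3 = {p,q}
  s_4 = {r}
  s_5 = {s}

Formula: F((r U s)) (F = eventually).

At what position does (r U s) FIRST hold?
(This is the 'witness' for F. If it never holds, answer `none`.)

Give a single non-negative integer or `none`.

Answer: 0

Derivation:
s_0={s}: (r U s)=True r=False s=True
s_1={q,s}: (r U s)=True r=False s=True
s_2={}: (r U s)=False r=False s=False
s_3={p,q}: (r U s)=False r=False s=False
s_4={r}: (r U s)=True r=True s=False
s_5={s}: (r U s)=True r=False s=True
F((r U s)) holds; first witness at position 0.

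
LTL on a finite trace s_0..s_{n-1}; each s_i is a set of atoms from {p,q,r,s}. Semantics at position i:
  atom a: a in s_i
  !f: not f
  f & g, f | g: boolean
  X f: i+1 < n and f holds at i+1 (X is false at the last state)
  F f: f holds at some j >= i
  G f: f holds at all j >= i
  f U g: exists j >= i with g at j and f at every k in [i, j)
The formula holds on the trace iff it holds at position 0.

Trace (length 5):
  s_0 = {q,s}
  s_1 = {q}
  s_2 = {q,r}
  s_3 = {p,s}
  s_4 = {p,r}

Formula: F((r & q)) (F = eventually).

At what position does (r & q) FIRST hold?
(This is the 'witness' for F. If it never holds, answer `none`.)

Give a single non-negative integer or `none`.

Answer: 2

Derivation:
s_0={q,s}: (r & q)=False r=False q=True
s_1={q}: (r & q)=False r=False q=True
s_2={q,r}: (r & q)=True r=True q=True
s_3={p,s}: (r & q)=False r=False q=False
s_4={p,r}: (r & q)=False r=True q=False
F((r & q)) holds; first witness at position 2.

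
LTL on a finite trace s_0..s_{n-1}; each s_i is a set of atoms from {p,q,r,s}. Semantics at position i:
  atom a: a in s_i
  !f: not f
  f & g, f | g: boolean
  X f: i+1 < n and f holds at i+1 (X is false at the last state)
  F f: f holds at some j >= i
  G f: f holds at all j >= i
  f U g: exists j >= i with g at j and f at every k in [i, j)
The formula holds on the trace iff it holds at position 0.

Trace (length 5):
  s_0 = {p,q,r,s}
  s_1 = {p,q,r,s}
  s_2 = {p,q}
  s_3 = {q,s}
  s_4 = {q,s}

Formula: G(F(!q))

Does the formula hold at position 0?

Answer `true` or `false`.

Answer: false

Derivation:
s_0={p,q,r,s}: G(F(!q))=False F(!q)=False !q=False q=True
s_1={p,q,r,s}: G(F(!q))=False F(!q)=False !q=False q=True
s_2={p,q}: G(F(!q))=False F(!q)=False !q=False q=True
s_3={q,s}: G(F(!q))=False F(!q)=False !q=False q=True
s_4={q,s}: G(F(!q))=False F(!q)=False !q=False q=True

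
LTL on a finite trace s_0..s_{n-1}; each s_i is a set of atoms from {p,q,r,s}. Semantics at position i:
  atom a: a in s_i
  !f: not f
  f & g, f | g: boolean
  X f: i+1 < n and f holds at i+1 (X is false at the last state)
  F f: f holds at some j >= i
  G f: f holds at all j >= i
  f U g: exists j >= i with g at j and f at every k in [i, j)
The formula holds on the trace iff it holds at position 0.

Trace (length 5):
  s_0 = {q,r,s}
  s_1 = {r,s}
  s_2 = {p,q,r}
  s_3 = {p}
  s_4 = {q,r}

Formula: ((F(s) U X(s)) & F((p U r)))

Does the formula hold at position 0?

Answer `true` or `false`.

s_0={q,r,s}: ((F(s) U X(s)) & F((p U r)))=True (F(s) U X(s))=True F(s)=True s=True X(s)=True F((p U r))=True (p U r)=True p=False r=True
s_1={r,s}: ((F(s) U X(s)) & F((p U r)))=False (F(s) U X(s))=False F(s)=True s=True X(s)=False F((p U r))=True (p U r)=True p=False r=True
s_2={p,q,r}: ((F(s) U X(s)) & F((p U r)))=False (F(s) U X(s))=False F(s)=False s=False X(s)=False F((p U r))=True (p U r)=True p=True r=True
s_3={p}: ((F(s) U X(s)) & F((p U r)))=False (F(s) U X(s))=False F(s)=False s=False X(s)=False F((p U r))=True (p U r)=True p=True r=False
s_4={q,r}: ((F(s) U X(s)) & F((p U r)))=False (F(s) U X(s))=False F(s)=False s=False X(s)=False F((p U r))=True (p U r)=True p=False r=True

Answer: true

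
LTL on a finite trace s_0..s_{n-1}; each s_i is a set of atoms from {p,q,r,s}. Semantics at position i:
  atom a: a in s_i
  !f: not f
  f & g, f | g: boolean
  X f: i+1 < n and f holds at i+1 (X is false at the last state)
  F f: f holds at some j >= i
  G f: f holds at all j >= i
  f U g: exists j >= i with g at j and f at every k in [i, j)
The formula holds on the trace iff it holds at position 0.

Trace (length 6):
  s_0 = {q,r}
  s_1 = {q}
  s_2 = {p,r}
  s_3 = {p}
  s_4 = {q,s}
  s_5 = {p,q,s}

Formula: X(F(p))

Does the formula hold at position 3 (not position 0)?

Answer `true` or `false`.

s_0={q,r}: X(F(p))=True F(p)=True p=False
s_1={q}: X(F(p))=True F(p)=True p=False
s_2={p,r}: X(F(p))=True F(p)=True p=True
s_3={p}: X(F(p))=True F(p)=True p=True
s_4={q,s}: X(F(p))=True F(p)=True p=False
s_5={p,q,s}: X(F(p))=False F(p)=True p=True
Evaluating at position 3: result = True

Answer: true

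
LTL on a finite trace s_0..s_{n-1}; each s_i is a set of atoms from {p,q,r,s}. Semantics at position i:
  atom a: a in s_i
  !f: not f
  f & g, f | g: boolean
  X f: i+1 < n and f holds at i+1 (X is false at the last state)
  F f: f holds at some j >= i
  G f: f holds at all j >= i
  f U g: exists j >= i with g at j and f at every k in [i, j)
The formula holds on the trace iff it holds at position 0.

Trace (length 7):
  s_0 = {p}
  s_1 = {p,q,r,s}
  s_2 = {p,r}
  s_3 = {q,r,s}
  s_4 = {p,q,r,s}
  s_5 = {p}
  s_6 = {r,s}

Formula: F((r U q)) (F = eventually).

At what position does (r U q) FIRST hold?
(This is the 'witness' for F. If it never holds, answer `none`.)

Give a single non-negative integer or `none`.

Answer: 1

Derivation:
s_0={p}: (r U q)=False r=False q=False
s_1={p,q,r,s}: (r U q)=True r=True q=True
s_2={p,r}: (r U q)=True r=True q=False
s_3={q,r,s}: (r U q)=True r=True q=True
s_4={p,q,r,s}: (r U q)=True r=True q=True
s_5={p}: (r U q)=False r=False q=False
s_6={r,s}: (r U q)=False r=True q=False
F((r U q)) holds; first witness at position 1.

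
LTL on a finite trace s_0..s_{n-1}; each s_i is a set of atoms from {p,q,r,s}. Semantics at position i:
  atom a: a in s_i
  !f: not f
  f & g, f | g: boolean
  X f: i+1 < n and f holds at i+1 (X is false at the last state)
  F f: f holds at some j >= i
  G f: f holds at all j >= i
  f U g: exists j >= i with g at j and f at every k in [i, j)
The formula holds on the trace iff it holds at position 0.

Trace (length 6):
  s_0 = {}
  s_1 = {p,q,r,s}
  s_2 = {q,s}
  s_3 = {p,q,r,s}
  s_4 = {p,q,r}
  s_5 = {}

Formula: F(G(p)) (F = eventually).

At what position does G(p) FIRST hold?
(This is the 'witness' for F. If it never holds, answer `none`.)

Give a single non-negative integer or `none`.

Answer: none

Derivation:
s_0={}: G(p)=False p=False
s_1={p,q,r,s}: G(p)=False p=True
s_2={q,s}: G(p)=False p=False
s_3={p,q,r,s}: G(p)=False p=True
s_4={p,q,r}: G(p)=False p=True
s_5={}: G(p)=False p=False
F(G(p)) does not hold (no witness exists).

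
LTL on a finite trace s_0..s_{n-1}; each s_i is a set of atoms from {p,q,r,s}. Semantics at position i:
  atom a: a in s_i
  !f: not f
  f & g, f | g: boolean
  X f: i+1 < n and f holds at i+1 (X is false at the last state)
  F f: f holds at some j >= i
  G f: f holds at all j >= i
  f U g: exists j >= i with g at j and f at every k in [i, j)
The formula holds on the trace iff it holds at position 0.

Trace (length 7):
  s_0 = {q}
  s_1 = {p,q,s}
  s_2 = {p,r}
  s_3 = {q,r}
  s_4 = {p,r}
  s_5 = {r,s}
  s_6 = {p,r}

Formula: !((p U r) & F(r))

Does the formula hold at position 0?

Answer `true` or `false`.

s_0={q}: !((p U r) & F(r))=True ((p U r) & F(r))=False (p U r)=False p=False r=False F(r)=True
s_1={p,q,s}: !((p U r) & F(r))=False ((p U r) & F(r))=True (p U r)=True p=True r=False F(r)=True
s_2={p,r}: !((p U r) & F(r))=False ((p U r) & F(r))=True (p U r)=True p=True r=True F(r)=True
s_3={q,r}: !((p U r) & F(r))=False ((p U r) & F(r))=True (p U r)=True p=False r=True F(r)=True
s_4={p,r}: !((p U r) & F(r))=False ((p U r) & F(r))=True (p U r)=True p=True r=True F(r)=True
s_5={r,s}: !((p U r) & F(r))=False ((p U r) & F(r))=True (p U r)=True p=False r=True F(r)=True
s_6={p,r}: !((p U r) & F(r))=False ((p U r) & F(r))=True (p U r)=True p=True r=True F(r)=True

Answer: true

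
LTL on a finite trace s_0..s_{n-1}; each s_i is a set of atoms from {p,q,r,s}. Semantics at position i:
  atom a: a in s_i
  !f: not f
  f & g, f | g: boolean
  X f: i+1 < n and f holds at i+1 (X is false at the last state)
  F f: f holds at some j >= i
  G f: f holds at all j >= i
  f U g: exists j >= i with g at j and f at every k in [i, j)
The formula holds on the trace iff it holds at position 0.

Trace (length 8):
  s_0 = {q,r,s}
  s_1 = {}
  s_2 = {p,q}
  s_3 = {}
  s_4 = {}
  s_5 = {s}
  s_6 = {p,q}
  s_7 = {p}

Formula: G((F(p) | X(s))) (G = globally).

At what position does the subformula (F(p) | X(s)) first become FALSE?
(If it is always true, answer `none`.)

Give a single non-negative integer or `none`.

Answer: none

Derivation:
s_0={q,r,s}: (F(p) | X(s))=True F(p)=True p=False X(s)=False s=True
s_1={}: (F(p) | X(s))=True F(p)=True p=False X(s)=False s=False
s_2={p,q}: (F(p) | X(s))=True F(p)=True p=True X(s)=False s=False
s_3={}: (F(p) | X(s))=True F(p)=True p=False X(s)=False s=False
s_4={}: (F(p) | X(s))=True F(p)=True p=False X(s)=True s=False
s_5={s}: (F(p) | X(s))=True F(p)=True p=False X(s)=False s=True
s_6={p,q}: (F(p) | X(s))=True F(p)=True p=True X(s)=False s=False
s_7={p}: (F(p) | X(s))=True F(p)=True p=True X(s)=False s=False
G((F(p) | X(s))) holds globally = True
No violation — formula holds at every position.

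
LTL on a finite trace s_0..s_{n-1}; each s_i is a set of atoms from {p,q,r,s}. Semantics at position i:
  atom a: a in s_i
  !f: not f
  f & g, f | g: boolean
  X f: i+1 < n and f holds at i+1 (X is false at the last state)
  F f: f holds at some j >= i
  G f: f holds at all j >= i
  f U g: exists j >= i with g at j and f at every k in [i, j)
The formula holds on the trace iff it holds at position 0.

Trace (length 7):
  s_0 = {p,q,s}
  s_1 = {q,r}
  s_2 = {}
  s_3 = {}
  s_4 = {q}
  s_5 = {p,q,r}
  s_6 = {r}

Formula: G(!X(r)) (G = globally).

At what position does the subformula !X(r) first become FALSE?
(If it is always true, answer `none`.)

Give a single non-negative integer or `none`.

Answer: 0

Derivation:
s_0={p,q,s}: !X(r)=False X(r)=True r=False
s_1={q,r}: !X(r)=True X(r)=False r=True
s_2={}: !X(r)=True X(r)=False r=False
s_3={}: !X(r)=True X(r)=False r=False
s_4={q}: !X(r)=False X(r)=True r=False
s_5={p,q,r}: !X(r)=False X(r)=True r=True
s_6={r}: !X(r)=True X(r)=False r=True
G(!X(r)) holds globally = False
First violation at position 0.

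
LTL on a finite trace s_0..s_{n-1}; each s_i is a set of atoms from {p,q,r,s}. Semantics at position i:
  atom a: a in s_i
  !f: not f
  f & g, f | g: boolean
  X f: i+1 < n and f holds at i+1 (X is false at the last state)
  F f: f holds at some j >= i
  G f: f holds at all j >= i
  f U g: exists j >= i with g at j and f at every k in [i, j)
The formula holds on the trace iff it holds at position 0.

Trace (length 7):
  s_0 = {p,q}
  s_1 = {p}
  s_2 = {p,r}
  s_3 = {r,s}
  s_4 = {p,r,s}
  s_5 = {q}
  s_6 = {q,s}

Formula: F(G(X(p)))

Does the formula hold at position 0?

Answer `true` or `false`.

s_0={p,q}: F(G(X(p)))=False G(X(p))=False X(p)=True p=True
s_1={p}: F(G(X(p)))=False G(X(p))=False X(p)=True p=True
s_2={p,r}: F(G(X(p)))=False G(X(p))=False X(p)=False p=True
s_3={r,s}: F(G(X(p)))=False G(X(p))=False X(p)=True p=False
s_4={p,r,s}: F(G(X(p)))=False G(X(p))=False X(p)=False p=True
s_5={q}: F(G(X(p)))=False G(X(p))=False X(p)=False p=False
s_6={q,s}: F(G(X(p)))=False G(X(p))=False X(p)=False p=False

Answer: false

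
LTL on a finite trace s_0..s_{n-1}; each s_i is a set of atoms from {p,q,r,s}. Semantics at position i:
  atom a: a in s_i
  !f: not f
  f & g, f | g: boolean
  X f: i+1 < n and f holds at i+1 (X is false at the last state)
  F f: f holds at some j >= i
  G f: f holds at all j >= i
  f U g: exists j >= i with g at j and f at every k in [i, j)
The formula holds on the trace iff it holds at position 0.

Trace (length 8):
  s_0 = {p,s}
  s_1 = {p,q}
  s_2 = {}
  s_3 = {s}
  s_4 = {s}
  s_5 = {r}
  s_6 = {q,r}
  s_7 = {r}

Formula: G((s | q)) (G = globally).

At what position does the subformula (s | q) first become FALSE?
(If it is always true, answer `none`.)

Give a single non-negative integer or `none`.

Answer: 2

Derivation:
s_0={p,s}: (s | q)=True s=True q=False
s_1={p,q}: (s | q)=True s=False q=True
s_2={}: (s | q)=False s=False q=False
s_3={s}: (s | q)=True s=True q=False
s_4={s}: (s | q)=True s=True q=False
s_5={r}: (s | q)=False s=False q=False
s_6={q,r}: (s | q)=True s=False q=True
s_7={r}: (s | q)=False s=False q=False
G((s | q)) holds globally = False
First violation at position 2.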